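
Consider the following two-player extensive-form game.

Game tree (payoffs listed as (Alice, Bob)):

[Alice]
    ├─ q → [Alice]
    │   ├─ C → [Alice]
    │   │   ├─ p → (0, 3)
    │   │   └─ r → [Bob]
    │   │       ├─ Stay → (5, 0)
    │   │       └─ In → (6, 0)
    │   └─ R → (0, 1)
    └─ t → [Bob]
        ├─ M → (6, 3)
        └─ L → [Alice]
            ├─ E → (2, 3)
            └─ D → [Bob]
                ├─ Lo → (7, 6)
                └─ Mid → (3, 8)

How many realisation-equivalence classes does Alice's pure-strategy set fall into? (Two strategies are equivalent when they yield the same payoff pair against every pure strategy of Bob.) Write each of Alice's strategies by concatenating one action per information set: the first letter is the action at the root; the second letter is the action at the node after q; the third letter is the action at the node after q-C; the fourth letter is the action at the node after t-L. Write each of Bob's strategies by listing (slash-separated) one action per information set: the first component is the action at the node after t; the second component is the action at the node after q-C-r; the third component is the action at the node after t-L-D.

5

Alice has 16 pure strategies: qCpE, qCpD, qCrE, qCrD, qRpE, qRpD, qRrE, qRrD, tCpE, tCpD, tCrE, tCrD, tRpE, tRpD, tRrE, tRrD. Columns: M/Stay/Lo, M/Stay/Mid, M/In/Lo, M/In/Mid, L/Stay/Lo, L/Stay/Mid, L/In/Lo, L/In/Mid.
{qCpE, qCpD} → row (0,3) (0,3) (0,3) (0,3) (0,3) (0,3) (0,3) (0,3)
{qCrE, qCrD} → row (5,0) (5,0) (6,0) (6,0) (5,0) (5,0) (6,0) (6,0)
{qRpE, qRpD, qRrE, qRrD} → row (0,1) (0,1) (0,1) (0,1) (0,1) (0,1) (0,1) (0,1)
{tCpE, tCrE, tRpE, tRrE} → row (6,3) (6,3) (6,3) (6,3) (2,3) (2,3) (2,3) (2,3)
{tCpD, tCrD, tRpD, tRrD} → row (6,3) (6,3) (6,3) (6,3) (7,6) (3,8) (7,6) (3,8)
That's 5 distinct rows out of 16 strategies.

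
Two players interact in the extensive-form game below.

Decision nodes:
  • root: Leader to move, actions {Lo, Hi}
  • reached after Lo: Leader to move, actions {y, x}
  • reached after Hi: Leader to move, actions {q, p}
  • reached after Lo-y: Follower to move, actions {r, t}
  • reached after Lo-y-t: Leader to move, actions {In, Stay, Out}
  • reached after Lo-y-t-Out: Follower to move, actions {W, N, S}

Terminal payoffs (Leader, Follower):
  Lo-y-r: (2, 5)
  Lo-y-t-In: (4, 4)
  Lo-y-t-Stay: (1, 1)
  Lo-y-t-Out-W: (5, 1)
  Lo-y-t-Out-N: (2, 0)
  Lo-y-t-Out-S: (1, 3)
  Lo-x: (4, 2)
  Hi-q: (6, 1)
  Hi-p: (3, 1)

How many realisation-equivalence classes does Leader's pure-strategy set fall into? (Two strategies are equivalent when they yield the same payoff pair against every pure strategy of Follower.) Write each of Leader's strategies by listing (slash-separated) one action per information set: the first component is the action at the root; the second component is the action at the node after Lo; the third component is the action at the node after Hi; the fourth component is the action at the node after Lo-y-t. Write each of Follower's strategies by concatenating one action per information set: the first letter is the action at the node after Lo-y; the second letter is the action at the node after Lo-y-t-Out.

6

Leader has 24 pure strategies: Lo/y/q/In, Lo/y/q/Stay, Lo/y/q/Out, Lo/y/p/In, Lo/y/p/Stay, Lo/y/p/Out, Lo/x/q/In, Lo/x/q/Stay, Lo/x/q/Out, Lo/x/p/In, Lo/x/p/Stay, Lo/x/p/Out, Hi/y/q/In, Hi/y/q/Stay, Hi/y/q/Out, Hi/y/p/In, Hi/y/p/Stay, Hi/y/p/Out, Hi/x/q/In, Hi/x/q/Stay, Hi/x/q/Out, Hi/x/p/In, Hi/x/p/Stay, Hi/x/p/Out. Columns: rW, rN, rS, tW, tN, tS.
{Lo/y/q/In, Lo/y/p/In} → row (2,5) (2,5) (2,5) (4,4) (4,4) (4,4)
{Lo/y/q/Stay, Lo/y/p/Stay} → row (2,5) (2,5) (2,5) (1,1) (1,1) (1,1)
{Lo/y/q/Out, Lo/y/p/Out} → row (2,5) (2,5) (2,5) (5,1) (2,0) (1,3)
{Lo/x/q/In, Lo/x/q/Stay, Lo/x/q/Out, Lo/x/p/In, Lo/x/p/Stay, Lo/x/p/Out} → row (4,2) (4,2) (4,2) (4,2) (4,2) (4,2)
{Hi/y/q/In, Hi/y/q/Stay, Hi/y/q/Out, Hi/x/q/In, Hi/x/q/Stay, Hi/x/q/Out} → row (6,1) (6,1) (6,1) (6,1) (6,1) (6,1)
{Hi/y/p/In, Hi/y/p/Stay, Hi/y/p/Out, Hi/x/p/In, Hi/x/p/Stay, Hi/x/p/Out} → row (3,1) (3,1) (3,1) (3,1) (3,1) (3,1)
That's 6 distinct rows out of 24 strategies.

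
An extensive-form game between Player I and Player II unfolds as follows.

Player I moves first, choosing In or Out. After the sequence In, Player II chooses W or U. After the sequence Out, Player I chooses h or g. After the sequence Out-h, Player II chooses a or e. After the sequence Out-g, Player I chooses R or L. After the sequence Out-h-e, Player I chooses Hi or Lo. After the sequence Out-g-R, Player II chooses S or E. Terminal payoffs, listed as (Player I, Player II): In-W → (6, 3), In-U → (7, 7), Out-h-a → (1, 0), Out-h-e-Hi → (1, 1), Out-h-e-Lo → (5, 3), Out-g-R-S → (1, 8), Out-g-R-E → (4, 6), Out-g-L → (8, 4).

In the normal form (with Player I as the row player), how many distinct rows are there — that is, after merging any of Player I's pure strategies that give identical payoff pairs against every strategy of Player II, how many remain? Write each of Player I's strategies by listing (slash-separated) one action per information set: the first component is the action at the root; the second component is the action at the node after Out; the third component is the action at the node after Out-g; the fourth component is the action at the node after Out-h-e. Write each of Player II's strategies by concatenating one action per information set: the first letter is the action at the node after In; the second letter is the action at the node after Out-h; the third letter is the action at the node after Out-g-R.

Player I has 16 pure strategies: In/h/R/Hi, In/h/R/Lo, In/h/L/Hi, In/h/L/Lo, In/g/R/Hi, In/g/R/Lo, In/g/L/Hi, In/g/L/Lo, Out/h/R/Hi, Out/h/R/Lo, Out/h/L/Hi, Out/h/L/Lo, Out/g/R/Hi, Out/g/R/Lo, Out/g/L/Hi, Out/g/L/Lo. Columns: WaS, WaE, WeS, WeE, UaS, UaE, UeS, UeE.
{In/h/R/Hi, In/h/R/Lo, In/h/L/Hi, In/h/L/Lo, In/g/R/Hi, In/g/R/Lo, In/g/L/Hi, In/g/L/Lo} → row (6,3) (6,3) (6,3) (6,3) (7,7) (7,7) (7,7) (7,7)
{Out/h/R/Hi, Out/h/L/Hi} → row (1,0) (1,0) (1,1) (1,1) (1,0) (1,0) (1,1) (1,1)
{Out/h/R/Lo, Out/h/L/Lo} → row (1,0) (1,0) (5,3) (5,3) (1,0) (1,0) (5,3) (5,3)
{Out/g/R/Hi, Out/g/R/Lo} → row (1,8) (4,6) (1,8) (4,6) (1,8) (4,6) (1,8) (4,6)
{Out/g/L/Hi, Out/g/L/Lo} → row (8,4) (8,4) (8,4) (8,4) (8,4) (8,4) (8,4) (8,4)
That's 5 distinct rows out of 16 strategies.

5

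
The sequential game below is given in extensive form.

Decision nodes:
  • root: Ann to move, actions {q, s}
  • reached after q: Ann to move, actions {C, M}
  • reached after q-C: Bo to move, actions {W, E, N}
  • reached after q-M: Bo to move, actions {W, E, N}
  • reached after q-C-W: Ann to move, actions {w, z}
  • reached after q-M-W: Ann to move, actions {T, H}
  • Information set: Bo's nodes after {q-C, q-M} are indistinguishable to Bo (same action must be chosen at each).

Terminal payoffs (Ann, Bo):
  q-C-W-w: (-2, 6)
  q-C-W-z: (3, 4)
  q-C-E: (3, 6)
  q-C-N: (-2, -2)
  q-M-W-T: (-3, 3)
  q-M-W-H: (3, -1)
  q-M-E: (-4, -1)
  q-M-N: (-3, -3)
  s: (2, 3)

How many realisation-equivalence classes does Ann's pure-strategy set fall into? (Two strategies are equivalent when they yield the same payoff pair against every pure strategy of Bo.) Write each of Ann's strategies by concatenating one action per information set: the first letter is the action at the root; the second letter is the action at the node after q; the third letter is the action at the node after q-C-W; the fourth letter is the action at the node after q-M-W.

Ann has 16 pure strategies: qCwT, qCwH, qCzT, qCzH, qMwT, qMwH, qMzT, qMzH, sCwT, sCwH, sCzT, sCzH, sMwT, sMwH, sMzT, sMzH. Columns: W, E, N.
{qCwT, qCwH} → row (-2,6) (3,6) (-2,-2)
{qCzT, qCzH} → row (3,4) (3,6) (-2,-2)
{qMwT, qMzT} → row (-3,3) (-4,-1) (-3,-3)
{qMwH, qMzH} → row (3,-1) (-4,-1) (-3,-3)
{sCwT, sCwH, sCzT, sCzH, sMwT, sMwH, sMzT, sMzH} → row (2,3) (2,3) (2,3)
That's 5 distinct rows out of 16 strategies.

5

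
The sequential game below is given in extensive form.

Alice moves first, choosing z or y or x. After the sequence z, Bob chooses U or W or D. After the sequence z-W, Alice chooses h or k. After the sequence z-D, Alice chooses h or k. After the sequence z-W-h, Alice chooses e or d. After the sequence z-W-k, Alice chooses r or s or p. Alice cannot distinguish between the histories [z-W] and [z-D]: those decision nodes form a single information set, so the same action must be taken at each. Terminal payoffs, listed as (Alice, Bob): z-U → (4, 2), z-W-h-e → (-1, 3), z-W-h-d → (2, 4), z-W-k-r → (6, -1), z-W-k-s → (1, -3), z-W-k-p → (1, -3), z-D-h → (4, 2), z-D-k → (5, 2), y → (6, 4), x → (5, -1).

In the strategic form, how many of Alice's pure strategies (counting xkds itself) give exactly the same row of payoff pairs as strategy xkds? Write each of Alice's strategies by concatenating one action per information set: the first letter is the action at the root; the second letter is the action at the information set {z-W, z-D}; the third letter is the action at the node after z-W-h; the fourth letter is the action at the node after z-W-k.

12

Row for xkds (columns U, W, D): (5,-1) (5,-1) (5,-1).
Under xkds, Alice's choice at the information set {z-W, z-D} and at the node after z-W-h and at the node after z-W-k can never be reached regardless of what Bob does, so varying those choices leaves every outcome unchanged.
Holding the reachable choices fixed and varying the unreachable ones freely already gives 2 × 2 × 3 = 12 equivalent strategies.
No other strategy reproduces this row, so those 12 are the full class: xher, xhes, xhep, xhdr, xhds, xhdp, xker, xkes, xkep, xkdr, xkds, xkdp.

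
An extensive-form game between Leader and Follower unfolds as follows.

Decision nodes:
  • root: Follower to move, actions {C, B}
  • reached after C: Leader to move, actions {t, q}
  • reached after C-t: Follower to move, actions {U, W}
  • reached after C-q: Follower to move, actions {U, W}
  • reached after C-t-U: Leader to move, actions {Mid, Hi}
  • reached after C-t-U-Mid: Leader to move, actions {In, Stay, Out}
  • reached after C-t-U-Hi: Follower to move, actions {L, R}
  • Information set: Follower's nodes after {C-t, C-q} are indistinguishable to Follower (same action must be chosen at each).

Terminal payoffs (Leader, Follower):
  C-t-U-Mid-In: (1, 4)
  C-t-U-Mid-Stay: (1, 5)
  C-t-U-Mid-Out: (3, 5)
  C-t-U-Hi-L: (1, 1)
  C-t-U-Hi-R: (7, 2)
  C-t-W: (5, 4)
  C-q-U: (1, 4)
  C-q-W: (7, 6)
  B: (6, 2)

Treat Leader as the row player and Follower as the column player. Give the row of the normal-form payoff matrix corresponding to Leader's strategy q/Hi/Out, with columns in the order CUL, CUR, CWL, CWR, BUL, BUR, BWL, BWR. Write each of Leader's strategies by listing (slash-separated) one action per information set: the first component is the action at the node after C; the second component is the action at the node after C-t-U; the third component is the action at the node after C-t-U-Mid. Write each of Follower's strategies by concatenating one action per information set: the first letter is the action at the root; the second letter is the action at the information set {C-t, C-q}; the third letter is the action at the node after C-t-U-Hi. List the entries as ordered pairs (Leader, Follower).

(1,4) (1,4) (7,6) (7,6) (6,2) (6,2) (6,2) (6,2)

vs CUL: Follower plays C → Leader plays q at [C] → Follower plays U at [C-q] → (1, 4)
vs CUR: Follower plays C → Leader plays q at [C] → Follower plays U at [C-q] → (1, 4)
vs CWL: Follower plays C → Leader plays q at [C] → Follower plays W at [C-q] → (7, 6)
vs CWR: Follower plays C → Leader plays q at [C] → Follower plays W at [C-q] → (7, 6)
vs BUL: Follower plays B → (6, 2)
vs BUR: Follower plays B → (6, 2)
vs BWL: Follower plays B → (6, 2)
vs BWR: Follower plays B → (6, 2)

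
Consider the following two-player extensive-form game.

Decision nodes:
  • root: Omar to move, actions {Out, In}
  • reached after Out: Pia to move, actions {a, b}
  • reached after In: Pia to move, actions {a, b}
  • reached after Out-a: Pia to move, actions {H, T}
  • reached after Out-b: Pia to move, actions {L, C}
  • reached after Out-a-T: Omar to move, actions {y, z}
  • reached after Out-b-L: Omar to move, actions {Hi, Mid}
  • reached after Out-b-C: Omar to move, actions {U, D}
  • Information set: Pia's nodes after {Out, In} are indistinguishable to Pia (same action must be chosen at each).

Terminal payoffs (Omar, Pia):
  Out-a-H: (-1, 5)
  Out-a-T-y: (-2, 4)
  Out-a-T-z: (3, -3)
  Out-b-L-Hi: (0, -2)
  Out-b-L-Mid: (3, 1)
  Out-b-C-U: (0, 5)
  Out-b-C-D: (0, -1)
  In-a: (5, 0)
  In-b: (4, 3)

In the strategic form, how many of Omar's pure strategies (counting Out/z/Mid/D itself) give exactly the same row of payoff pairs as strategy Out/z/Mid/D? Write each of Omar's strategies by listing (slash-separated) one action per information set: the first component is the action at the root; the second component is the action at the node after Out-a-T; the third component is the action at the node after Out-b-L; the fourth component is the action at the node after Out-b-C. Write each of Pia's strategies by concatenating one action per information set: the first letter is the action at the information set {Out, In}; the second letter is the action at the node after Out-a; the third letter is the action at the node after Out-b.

Row for Out/z/Mid/D (columns aHL, aHC, aTL, aTC, bHL, bHC, bTL, bTC): (-1,5) (-1,5) (3,-3) (3,-3) (3,1) (0,-1) (3,1) (0,-1).
Every one of Omar's information sets is on the play path for some reply by Pia when Omar follows Out/z/Mid/D.
Changing the action at any of them therefore changes at least one column, so only Out/z/Mid/D itself gives this row.

1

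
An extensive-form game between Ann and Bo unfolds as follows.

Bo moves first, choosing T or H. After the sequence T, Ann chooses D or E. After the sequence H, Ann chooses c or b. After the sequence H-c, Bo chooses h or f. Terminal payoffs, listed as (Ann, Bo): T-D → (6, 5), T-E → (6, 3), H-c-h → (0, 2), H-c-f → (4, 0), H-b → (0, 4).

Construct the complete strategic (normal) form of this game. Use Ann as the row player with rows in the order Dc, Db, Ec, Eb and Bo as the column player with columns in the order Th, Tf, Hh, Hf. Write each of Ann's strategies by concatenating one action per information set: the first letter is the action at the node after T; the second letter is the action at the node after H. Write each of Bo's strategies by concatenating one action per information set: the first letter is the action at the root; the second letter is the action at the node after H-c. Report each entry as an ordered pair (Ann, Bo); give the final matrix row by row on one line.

Dc: (6,5) (6,5) (0,2) (4,0) | Db: (6,5) (6,5) (0,4) (0,4) | Ec: (6,3) (6,3) (0,2) (4,0) | Eb: (6,3) (6,3) (0,4) (0,4)

Row Dc: Th→(6,5), Tf→(6,5), Hh→(0,2), Hf→(4,0)
Row Db: Th→(6,5), Tf→(6,5), Hh→(0,4), Hf→(0,4)
Row Ec: Th→(6,3), Tf→(6,3), Hh→(0,2), Hf→(4,0)
Row Eb: Th→(6,3), Tf→(6,3), Hh→(0,4), Hf→(0,4)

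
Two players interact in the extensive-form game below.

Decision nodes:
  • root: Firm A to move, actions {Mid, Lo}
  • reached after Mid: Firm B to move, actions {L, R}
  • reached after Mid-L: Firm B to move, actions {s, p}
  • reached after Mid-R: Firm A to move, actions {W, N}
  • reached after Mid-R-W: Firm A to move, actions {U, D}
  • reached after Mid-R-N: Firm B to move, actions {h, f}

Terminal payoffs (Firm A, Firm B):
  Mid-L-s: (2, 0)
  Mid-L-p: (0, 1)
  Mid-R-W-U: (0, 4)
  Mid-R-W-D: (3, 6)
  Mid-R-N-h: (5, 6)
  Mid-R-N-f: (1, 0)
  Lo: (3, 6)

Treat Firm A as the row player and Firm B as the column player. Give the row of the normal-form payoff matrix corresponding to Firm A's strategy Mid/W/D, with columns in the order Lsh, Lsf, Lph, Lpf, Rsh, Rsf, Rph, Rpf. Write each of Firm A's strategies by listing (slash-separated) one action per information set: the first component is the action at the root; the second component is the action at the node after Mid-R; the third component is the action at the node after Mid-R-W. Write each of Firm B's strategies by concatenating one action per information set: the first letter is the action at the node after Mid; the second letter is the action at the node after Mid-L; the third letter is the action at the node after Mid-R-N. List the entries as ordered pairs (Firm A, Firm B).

(2,0) (2,0) (0,1) (0,1) (3,6) (3,6) (3,6) (3,6)

vs Lsh: Firm A plays Mid → Firm B plays L at [Mid] → Firm B plays s at [Mid-L] → (2, 0)
vs Lsf: Firm A plays Mid → Firm B plays L at [Mid] → Firm B plays s at [Mid-L] → (2, 0)
vs Lph: Firm A plays Mid → Firm B plays L at [Mid] → Firm B plays p at [Mid-L] → (0, 1)
vs Lpf: Firm A plays Mid → Firm B plays L at [Mid] → Firm B plays p at [Mid-L] → (0, 1)
vs Rsh: Firm A plays Mid → Firm B plays R at [Mid] → Firm A plays W at [Mid-R] → Firm A plays D at [Mid-R-W] → (3, 6)
vs Rsf: Firm A plays Mid → Firm B plays R at [Mid] → Firm A plays W at [Mid-R] → Firm A plays D at [Mid-R-W] → (3, 6)
vs Rph: Firm A plays Mid → Firm B plays R at [Mid] → Firm A plays W at [Mid-R] → Firm A plays D at [Mid-R-W] → (3, 6)
vs Rpf: Firm A plays Mid → Firm B plays R at [Mid] → Firm A plays W at [Mid-R] → Firm A plays D at [Mid-R-W] → (3, 6)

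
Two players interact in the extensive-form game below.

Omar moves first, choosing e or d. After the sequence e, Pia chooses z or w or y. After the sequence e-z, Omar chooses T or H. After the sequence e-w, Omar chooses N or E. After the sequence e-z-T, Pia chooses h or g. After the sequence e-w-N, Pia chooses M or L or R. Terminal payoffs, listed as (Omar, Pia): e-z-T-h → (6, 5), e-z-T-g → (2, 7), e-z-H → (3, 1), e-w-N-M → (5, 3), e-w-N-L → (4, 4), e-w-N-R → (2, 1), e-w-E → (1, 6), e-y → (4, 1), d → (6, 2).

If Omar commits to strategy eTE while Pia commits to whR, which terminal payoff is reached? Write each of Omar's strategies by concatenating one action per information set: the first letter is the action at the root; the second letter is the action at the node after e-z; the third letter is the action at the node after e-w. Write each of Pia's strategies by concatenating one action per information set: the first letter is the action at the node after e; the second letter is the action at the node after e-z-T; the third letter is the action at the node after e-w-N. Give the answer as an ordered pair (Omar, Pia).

Trace the play path from the root:
  Omar plays e
  Pia plays w at [e]
  Omar plays E at [e-w]
→ terminal payoff (1, 6).
(Omar's choice at the node after e-z is never reached on this path, so it doesn't affect the outcome.)

(1, 6)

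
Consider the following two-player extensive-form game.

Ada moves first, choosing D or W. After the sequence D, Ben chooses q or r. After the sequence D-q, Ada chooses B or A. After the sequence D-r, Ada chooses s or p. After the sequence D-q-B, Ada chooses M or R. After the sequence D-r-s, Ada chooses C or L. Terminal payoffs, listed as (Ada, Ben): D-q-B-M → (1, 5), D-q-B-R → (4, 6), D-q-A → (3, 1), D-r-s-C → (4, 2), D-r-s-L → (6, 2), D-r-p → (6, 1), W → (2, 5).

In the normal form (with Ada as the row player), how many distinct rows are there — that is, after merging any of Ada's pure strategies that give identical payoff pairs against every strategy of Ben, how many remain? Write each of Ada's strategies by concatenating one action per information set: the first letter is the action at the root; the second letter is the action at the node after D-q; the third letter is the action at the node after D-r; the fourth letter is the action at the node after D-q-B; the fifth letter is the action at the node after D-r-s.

10

Ada has 32 pure strategies: DBsMC, DBsML, DBsRC, DBsRL, DBpMC, DBpML, DBpRC, DBpRL, DAsMC, DAsML, DAsRC, DAsRL, DApMC, DApML, DApRC, DApRL, WBsMC, WBsML, WBsRC, WBsRL, WBpMC, WBpML, WBpRC, WBpRL, WAsMC, WAsML, WAsRC, WAsRL, WApMC, WApML, WApRC, WApRL. Columns: q, r.
{DBsMC} → row (1,5) (4,2)
{DBsML} → row (1,5) (6,2)
{DBsRC} → row (4,6) (4,2)
{DBsRL} → row (4,6) (6,2)
{DBpMC, DBpML} → row (1,5) (6,1)
{DBpRC, DBpRL} → row (4,6) (6,1)
{DAsMC, DAsRC} → row (3,1) (4,2)
{DAsML, DAsRL} → row (3,1) (6,2)
{DApMC, DApML, DApRC, DApRL} → row (3,1) (6,1)
{WBsMC, WBsML, WBsRC, WBsRL, WBpMC, WBpML, WBpRC, WBpRL, WAsMC, WAsML, WAsRC, WAsRL, WApMC, WApML, WApRC, WApRL} → row (2,5) (2,5)
That's 10 distinct rows out of 32 strategies.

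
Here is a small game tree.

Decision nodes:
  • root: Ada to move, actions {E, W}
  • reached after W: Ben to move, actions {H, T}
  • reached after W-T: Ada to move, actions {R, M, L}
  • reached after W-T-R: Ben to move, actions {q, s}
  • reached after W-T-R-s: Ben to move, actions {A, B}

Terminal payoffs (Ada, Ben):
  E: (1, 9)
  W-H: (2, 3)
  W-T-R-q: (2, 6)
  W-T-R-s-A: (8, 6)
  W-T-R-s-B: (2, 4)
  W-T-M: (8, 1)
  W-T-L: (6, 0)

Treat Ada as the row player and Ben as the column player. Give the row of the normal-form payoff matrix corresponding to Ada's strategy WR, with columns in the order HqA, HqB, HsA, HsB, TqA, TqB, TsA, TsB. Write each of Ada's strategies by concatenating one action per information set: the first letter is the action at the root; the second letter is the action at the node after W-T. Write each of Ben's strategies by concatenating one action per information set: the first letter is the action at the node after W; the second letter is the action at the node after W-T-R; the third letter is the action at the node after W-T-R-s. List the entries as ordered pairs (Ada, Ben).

(2,3) (2,3) (2,3) (2,3) (2,6) (2,6) (8,6) (2,4)

vs HqA: Ada plays W → Ben plays H at [W] → (2, 3)
vs HqB: Ada plays W → Ben plays H at [W] → (2, 3)
vs HsA: Ada plays W → Ben plays H at [W] → (2, 3)
vs HsB: Ada plays W → Ben plays H at [W] → (2, 3)
vs TqA: Ada plays W → Ben plays T at [W] → Ada plays R at [W-T] → Ben plays q at [W-T-R] → (2, 6)
vs TqB: Ada plays W → Ben plays T at [W] → Ada plays R at [W-T] → Ben plays q at [W-T-R] → (2, 6)
vs TsA: Ada plays W → Ben plays T at [W] → Ada plays R at [W-T] → Ben plays s at [W-T-R] → Ben plays A at [W-T-R-s] → (8, 6)
vs TsB: Ada plays W → Ben plays T at [W] → Ada plays R at [W-T] → Ben plays s at [W-T-R] → Ben plays B at [W-T-R-s] → (2, 4)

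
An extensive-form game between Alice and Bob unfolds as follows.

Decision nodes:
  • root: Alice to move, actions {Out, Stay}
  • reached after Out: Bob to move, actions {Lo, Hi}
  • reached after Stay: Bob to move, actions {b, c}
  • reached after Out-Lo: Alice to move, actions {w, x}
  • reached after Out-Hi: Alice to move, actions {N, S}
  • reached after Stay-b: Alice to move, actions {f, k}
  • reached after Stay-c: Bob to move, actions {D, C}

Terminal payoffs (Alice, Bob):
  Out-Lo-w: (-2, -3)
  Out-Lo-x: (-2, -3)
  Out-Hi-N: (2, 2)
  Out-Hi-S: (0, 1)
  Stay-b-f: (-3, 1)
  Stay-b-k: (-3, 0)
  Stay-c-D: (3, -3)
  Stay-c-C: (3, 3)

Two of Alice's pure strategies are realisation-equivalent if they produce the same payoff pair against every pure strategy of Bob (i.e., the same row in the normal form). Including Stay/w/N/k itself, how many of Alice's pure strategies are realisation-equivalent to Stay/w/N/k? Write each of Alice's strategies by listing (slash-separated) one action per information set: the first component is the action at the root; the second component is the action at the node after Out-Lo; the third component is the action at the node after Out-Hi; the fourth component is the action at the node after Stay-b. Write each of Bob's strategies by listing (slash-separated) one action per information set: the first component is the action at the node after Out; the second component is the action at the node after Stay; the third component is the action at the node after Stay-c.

4

Row for Stay/w/N/k (columns Lo/b/D, Lo/b/C, Lo/c/D, Lo/c/C, Hi/b/D, Hi/b/C, Hi/c/D, Hi/c/C): (-3,0) (-3,0) (3,-3) (3,3) (-3,0) (-3,0) (3,-3) (3,3).
Under Stay/w/N/k, Alice's choice at the node after Out-Lo and at the node after Out-Hi can never be reached regardless of what Bob does, so varying those choices leaves every outcome unchanged.
Holding the reachable choices fixed and varying the unreachable ones freely already gives 2 × 2 = 4 equivalent strategies.
No other strategy reproduces this row, so those 4 are the full class: Stay/w/N/k, Stay/w/S/k, Stay/x/N/k, Stay/x/S/k.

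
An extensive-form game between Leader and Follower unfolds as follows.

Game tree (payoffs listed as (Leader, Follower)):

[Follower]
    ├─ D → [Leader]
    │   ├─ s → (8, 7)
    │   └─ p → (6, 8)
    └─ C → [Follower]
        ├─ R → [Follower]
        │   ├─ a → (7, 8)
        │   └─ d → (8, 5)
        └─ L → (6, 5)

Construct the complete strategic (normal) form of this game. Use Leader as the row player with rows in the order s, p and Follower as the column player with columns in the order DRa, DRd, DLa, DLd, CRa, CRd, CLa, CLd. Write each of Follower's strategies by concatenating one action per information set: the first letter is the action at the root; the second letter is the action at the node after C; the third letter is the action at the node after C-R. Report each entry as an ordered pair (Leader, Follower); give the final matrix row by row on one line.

Row s: DRa→(8,7), DRd→(8,7), DLa→(8,7), DLd→(8,7), CRa→(7,8), CRd→(8,5), CLa→(6,5), CLd→(6,5)
Row p: DRa→(6,8), DRd→(6,8), DLa→(6,8), DLd→(6,8), CRa→(7,8), CRd→(8,5), CLa→(6,5), CLd→(6,5)

s: (8,7) (8,7) (8,7) (8,7) (7,8) (8,5) (6,5) (6,5) | p: (6,8) (6,8) (6,8) (6,8) (7,8) (8,5) (6,5) (6,5)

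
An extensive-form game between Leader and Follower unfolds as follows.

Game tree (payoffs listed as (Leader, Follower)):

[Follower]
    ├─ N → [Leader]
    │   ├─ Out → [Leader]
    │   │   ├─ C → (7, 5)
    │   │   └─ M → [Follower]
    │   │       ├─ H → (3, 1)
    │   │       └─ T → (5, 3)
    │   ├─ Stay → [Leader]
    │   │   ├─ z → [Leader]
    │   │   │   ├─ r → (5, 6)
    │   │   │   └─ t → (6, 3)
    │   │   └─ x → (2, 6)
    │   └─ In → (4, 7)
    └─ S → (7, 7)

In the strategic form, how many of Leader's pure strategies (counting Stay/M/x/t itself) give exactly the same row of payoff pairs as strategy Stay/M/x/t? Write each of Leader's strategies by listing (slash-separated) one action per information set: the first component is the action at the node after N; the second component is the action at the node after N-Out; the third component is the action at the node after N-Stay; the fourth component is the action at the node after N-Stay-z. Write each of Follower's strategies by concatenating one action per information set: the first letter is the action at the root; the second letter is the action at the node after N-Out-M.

Row for Stay/M/x/t (columns NH, NT, SH, ST): (2,6) (2,6) (7,7) (7,7).
Under Stay/M/x/t, Leader's choice at the node after N-Out and at the node after N-Stay-z can never be reached regardless of what Follower does, so varying those choices leaves every outcome unchanged.
Holding the reachable choices fixed and varying the unreachable ones freely already gives 2 × 2 = 4 equivalent strategies.
No other strategy reproduces this row, so those 4 are the full class: Stay/C/x/r, Stay/C/x/t, Stay/M/x/r, Stay/M/x/t.

4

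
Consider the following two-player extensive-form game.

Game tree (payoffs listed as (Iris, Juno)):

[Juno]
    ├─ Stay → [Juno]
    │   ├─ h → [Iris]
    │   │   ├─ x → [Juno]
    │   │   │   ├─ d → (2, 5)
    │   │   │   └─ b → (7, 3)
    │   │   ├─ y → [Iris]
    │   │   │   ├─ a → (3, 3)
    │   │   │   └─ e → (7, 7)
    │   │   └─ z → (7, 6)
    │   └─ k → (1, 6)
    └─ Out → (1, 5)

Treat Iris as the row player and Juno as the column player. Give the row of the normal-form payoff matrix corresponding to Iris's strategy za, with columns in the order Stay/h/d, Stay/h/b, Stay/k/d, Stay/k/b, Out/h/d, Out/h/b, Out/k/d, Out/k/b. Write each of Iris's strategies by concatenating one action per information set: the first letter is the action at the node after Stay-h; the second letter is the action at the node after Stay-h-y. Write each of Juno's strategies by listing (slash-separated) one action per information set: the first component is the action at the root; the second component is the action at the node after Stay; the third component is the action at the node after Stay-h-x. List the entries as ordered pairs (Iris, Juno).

(7,6) (7,6) (1,6) (1,6) (1,5) (1,5) (1,5) (1,5)

vs Stay/h/d: Juno plays Stay → Juno plays h at [Stay] → Iris plays z at [Stay-h] → (7, 6)
vs Stay/h/b: Juno plays Stay → Juno plays h at [Stay] → Iris plays z at [Stay-h] → (7, 6)
vs Stay/k/d: Juno plays Stay → Juno plays k at [Stay] → (1, 6)
vs Stay/k/b: Juno plays Stay → Juno plays k at [Stay] → (1, 6)
vs Out/h/d: Juno plays Out → (1, 5)
vs Out/h/b: Juno plays Out → (1, 5)
vs Out/k/d: Juno plays Out → (1, 5)
vs Out/k/b: Juno plays Out → (1, 5)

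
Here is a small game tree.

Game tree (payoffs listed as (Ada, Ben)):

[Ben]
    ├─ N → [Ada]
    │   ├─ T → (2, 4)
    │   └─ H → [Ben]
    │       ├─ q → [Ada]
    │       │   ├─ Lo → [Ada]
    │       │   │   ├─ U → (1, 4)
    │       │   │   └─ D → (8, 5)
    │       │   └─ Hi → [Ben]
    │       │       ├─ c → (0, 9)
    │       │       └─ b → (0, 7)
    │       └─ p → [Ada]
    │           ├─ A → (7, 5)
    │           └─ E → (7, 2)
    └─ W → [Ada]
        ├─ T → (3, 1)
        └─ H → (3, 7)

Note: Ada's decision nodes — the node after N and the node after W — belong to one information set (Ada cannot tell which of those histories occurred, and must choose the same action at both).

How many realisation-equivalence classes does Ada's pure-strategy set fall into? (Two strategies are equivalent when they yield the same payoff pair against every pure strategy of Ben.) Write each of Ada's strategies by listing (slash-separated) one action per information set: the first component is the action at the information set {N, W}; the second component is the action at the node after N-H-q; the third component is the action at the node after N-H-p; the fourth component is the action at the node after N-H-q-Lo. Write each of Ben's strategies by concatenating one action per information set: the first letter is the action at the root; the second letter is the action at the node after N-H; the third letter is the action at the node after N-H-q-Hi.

Ada has 16 pure strategies: T/Lo/A/U, T/Lo/A/D, T/Lo/E/U, T/Lo/E/D, T/Hi/A/U, T/Hi/A/D, T/Hi/E/U, T/Hi/E/D, H/Lo/A/U, H/Lo/A/D, H/Lo/E/U, H/Lo/E/D, H/Hi/A/U, H/Hi/A/D, H/Hi/E/U, H/Hi/E/D. Columns: Nqc, Nqb, Npc, Npb, Wqc, Wqb, Wpc, Wpb.
{T/Lo/A/U, T/Lo/A/D, T/Lo/E/U, T/Lo/E/D, T/Hi/A/U, T/Hi/A/D, T/Hi/E/U, T/Hi/E/D} → row (2,4) (2,4) (2,4) (2,4) (3,1) (3,1) (3,1) (3,1)
{H/Lo/A/U} → row (1,4) (1,4) (7,5) (7,5) (3,7) (3,7) (3,7) (3,7)
{H/Lo/A/D} → row (8,5) (8,5) (7,5) (7,5) (3,7) (3,7) (3,7) (3,7)
{H/Lo/E/U} → row (1,4) (1,4) (7,2) (7,2) (3,7) (3,7) (3,7) (3,7)
{H/Lo/E/D} → row (8,5) (8,5) (7,2) (7,2) (3,7) (3,7) (3,7) (3,7)
{H/Hi/A/U, H/Hi/A/D} → row (0,9) (0,7) (7,5) (7,5) (3,7) (3,7) (3,7) (3,7)
{H/Hi/E/U, H/Hi/E/D} → row (0,9) (0,7) (7,2) (7,2) (3,7) (3,7) (3,7) (3,7)
That's 7 distinct rows out of 16 strategies.

7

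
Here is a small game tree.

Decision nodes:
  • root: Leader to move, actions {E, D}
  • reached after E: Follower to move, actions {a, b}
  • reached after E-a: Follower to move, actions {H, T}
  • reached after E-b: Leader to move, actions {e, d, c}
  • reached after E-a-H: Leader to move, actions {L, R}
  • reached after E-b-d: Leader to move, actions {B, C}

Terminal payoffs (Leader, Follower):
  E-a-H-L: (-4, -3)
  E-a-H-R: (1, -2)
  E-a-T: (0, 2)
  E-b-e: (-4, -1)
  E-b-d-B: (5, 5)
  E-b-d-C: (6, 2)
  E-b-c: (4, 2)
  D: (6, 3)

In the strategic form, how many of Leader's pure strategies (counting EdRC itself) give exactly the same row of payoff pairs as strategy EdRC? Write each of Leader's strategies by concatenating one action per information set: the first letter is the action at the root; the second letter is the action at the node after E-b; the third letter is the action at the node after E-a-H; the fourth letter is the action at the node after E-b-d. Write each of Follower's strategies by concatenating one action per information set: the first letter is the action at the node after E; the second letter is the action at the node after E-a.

1

Row for EdRC (columns aH, aT, bH, bT): (1,-2) (0,2) (6,2) (6,2).
Every one of Leader's information sets is on the play path for some reply by Follower when Leader follows EdRC.
Changing the action at any of them therefore changes at least one column, so only EdRC itself gives this row.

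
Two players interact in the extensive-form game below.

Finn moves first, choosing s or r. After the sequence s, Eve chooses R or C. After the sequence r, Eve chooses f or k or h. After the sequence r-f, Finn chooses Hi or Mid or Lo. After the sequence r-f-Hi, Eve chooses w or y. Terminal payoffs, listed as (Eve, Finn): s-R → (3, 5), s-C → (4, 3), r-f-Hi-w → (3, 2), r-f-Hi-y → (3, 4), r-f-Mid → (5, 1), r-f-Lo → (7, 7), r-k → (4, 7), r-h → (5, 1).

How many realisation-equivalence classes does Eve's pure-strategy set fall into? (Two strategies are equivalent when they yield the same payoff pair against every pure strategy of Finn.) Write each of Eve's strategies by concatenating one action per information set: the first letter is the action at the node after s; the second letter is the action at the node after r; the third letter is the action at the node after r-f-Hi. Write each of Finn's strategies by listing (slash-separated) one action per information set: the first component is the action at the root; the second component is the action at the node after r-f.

Eve has 12 pure strategies: Rfw, Rfy, Rkw, Rky, Rhw, Rhy, Cfw, Cfy, Ckw, Cky, Chw, Chy. Columns: s/Hi, s/Mid, s/Lo, r/Hi, r/Mid, r/Lo.
{Rfw} → row (3,5) (3,5) (3,5) (3,2) (5,1) (7,7)
{Rfy} → row (3,5) (3,5) (3,5) (3,4) (5,1) (7,7)
{Rkw, Rky} → row (3,5) (3,5) (3,5) (4,7) (4,7) (4,7)
{Rhw, Rhy} → row (3,5) (3,5) (3,5) (5,1) (5,1) (5,1)
{Cfw} → row (4,3) (4,3) (4,3) (3,2) (5,1) (7,7)
{Cfy} → row (4,3) (4,3) (4,3) (3,4) (5,1) (7,7)
{Ckw, Cky} → row (4,3) (4,3) (4,3) (4,7) (4,7) (4,7)
{Chw, Chy} → row (4,3) (4,3) (4,3) (5,1) (5,1) (5,1)
That's 8 distinct rows out of 12 strategies.

8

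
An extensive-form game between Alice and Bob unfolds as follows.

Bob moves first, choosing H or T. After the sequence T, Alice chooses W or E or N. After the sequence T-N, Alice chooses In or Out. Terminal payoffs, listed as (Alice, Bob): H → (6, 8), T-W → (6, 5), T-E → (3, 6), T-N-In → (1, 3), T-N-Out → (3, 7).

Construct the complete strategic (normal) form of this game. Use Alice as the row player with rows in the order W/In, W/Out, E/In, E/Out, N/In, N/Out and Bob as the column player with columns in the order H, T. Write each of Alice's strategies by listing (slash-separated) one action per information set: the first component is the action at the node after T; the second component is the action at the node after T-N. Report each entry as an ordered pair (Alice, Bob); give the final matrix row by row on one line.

W/In: (6,8) (6,5) | W/Out: (6,8) (6,5) | E/In: (6,8) (3,6) | E/Out: (6,8) (3,6) | N/In: (6,8) (1,3) | N/Out: (6,8) (3,7)

             H        T
 W/In    (6,8)    (6,5)
W/Out    (6,8)    (6,5)
 E/In    (6,8)    (3,6)
E/Out    (6,8)    (3,6)
 N/In    (6,8)    (1,3)
N/Out    (6,8)    (3,7)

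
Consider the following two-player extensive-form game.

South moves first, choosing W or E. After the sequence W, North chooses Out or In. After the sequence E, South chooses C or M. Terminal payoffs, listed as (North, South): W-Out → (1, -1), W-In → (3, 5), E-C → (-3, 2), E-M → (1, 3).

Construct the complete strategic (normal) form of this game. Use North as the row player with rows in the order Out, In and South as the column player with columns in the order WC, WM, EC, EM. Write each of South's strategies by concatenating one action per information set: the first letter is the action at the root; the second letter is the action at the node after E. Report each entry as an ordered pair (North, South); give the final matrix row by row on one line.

Out: (1,-1) (1,-1) (-3,2) (1,3) | In: (3,5) (3,5) (-3,2) (1,3)

           WC       WM       EC       EM
 Out   (1,-1)   (1,-1)   (-3,2)    (1,3)
  In    (3,5)    (3,5)   (-3,2)    (1,3)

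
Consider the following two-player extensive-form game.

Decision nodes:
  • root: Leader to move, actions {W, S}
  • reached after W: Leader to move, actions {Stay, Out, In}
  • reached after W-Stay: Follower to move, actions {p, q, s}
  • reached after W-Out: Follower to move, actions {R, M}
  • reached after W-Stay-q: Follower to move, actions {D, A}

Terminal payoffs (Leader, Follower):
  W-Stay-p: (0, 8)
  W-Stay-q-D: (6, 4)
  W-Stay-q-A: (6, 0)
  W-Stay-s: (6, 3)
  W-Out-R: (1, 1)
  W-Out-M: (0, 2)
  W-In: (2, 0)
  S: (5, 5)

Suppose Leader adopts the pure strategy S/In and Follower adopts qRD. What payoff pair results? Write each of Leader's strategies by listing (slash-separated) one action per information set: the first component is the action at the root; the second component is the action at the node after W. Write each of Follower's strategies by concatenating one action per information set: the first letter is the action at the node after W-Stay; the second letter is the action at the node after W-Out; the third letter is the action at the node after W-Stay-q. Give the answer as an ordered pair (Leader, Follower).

(5, 5)

Trace the play path from the root:
  Leader plays S
→ terminal payoff (5, 5).
(Leader's choice at the node after W is never reached on this path, so it doesn't affect the outcome.)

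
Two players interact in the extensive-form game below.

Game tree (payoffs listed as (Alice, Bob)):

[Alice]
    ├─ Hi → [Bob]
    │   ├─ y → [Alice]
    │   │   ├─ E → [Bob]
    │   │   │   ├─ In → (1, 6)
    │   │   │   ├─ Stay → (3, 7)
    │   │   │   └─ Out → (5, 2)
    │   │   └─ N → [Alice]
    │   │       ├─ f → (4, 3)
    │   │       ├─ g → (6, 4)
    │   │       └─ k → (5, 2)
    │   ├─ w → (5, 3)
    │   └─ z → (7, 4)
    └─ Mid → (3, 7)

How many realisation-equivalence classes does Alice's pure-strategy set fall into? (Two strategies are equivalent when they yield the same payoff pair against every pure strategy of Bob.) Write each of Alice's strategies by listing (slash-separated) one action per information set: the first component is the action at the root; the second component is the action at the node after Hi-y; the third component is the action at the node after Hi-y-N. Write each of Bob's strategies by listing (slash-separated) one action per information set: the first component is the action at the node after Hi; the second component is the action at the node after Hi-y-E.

5

Alice has 12 pure strategies: Hi/E/f, Hi/E/g, Hi/E/k, Hi/N/f, Hi/N/g, Hi/N/k, Mid/E/f, Mid/E/g, Mid/E/k, Mid/N/f, Mid/N/g, Mid/N/k. Columns: y/In, y/Stay, y/Out, w/In, w/Stay, w/Out, z/In, z/Stay, z/Out.
{Hi/E/f, Hi/E/g, Hi/E/k} → row (1,6) (3,7) (5,2) (5,3) (5,3) (5,3) (7,4) (7,4) (7,4)
{Hi/N/f} → row (4,3) (4,3) (4,3) (5,3) (5,3) (5,3) (7,4) (7,4) (7,4)
{Hi/N/g} → row (6,4) (6,4) (6,4) (5,3) (5,3) (5,3) (7,4) (7,4) (7,4)
{Hi/N/k} → row (5,2) (5,2) (5,2) (5,3) (5,3) (5,3) (7,4) (7,4) (7,4)
{Mid/E/f, Mid/E/g, Mid/E/k, Mid/N/f, Mid/N/g, Mid/N/k} → row (3,7) (3,7) (3,7) (3,7) (3,7) (3,7) (3,7) (3,7) (3,7)
That's 5 distinct rows out of 12 strategies.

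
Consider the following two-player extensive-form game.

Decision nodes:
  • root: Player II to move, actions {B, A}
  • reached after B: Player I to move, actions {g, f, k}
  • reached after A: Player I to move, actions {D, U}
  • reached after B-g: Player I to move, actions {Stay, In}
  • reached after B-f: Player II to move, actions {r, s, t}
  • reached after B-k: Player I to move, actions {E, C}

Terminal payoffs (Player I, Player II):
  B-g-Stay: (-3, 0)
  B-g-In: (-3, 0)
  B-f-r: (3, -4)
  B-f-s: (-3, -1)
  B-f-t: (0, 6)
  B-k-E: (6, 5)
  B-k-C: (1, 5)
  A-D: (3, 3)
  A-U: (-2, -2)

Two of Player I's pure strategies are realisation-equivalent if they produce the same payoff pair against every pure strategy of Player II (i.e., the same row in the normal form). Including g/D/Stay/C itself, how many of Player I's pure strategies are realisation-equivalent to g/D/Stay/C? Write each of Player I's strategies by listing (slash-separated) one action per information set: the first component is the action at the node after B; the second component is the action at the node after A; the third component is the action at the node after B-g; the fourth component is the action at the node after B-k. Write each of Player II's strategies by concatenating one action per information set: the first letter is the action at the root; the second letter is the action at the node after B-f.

Row for g/D/Stay/C (columns Br, Bs, Bt, Ar, As, At): (-3,0) (-3,0) (-3,0) (3,3) (3,3) (3,3).
Under g/D/Stay/C, Player I's choice at the node after B-k can never be reached regardless of what Player II does, so varying those choices leaves every outcome unchanged.
Holding the reachable choices fixed and varying the unreachable one freely already gives 2 equivalent strategies.
Checking the remaining rows, g/D/In/E, g/D/In/C also happen to give the same payoffs in every column, bringing the total to 4: g/D/Stay/E, g/D/Stay/C, g/D/In/E, g/D/In/C.

4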